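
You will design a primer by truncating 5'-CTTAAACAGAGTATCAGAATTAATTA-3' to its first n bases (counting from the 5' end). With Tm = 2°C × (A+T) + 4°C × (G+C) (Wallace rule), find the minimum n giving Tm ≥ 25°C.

First 9 bases: CTTAAACAG → Tm = 24°C (< 25°C)
First 10 bases: CTTAAACAGA → Tm = 26°C (≥ 25°C)
Each additional base adds 2°C (A/T) or 4°C (G/C), so Tm is non-decreasing in n; n = 10 is the first length to reach 25°C.

n = 10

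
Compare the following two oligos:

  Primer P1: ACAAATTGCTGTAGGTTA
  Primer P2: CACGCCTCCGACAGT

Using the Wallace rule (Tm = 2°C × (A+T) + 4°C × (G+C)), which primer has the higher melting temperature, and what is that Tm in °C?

Primer P2, 50°C

Primer P1: A+T=12, G+C=6 → Tm = 2(12)+4(6) = 48°C
Primer P2: A+T=5, G+C=10 → Tm = 2(5)+4(10) = 50°C
48°C vs 50°C → primer P2 is higher.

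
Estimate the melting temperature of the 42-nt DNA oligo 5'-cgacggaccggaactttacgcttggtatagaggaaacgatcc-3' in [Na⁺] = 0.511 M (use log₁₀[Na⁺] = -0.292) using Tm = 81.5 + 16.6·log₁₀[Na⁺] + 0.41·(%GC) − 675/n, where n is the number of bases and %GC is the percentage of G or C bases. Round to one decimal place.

82.1°C

Length n = 42. C=10, A=12, T=8, G=12
G+C = 22, so %GC = 22/42 × 100 = 52.381%
Salt term: 16.6 × (-0.292) = -4.847
GC term: 0.41 × 52.381 = 21.476; length term: −675/42 = −16.071
Tm = 81.5 + (-4.847) + 21.476 − 16.071 = 82.058 → 82.1°C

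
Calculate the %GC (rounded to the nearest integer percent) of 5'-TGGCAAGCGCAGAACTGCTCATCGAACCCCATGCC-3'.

Counting bases: A=9, C=13, G=8, T=5
G+C = 8 + 13 = 21 out of 35 bases
%GC = 21/35 × 100 = 60% ≈ 60%

60%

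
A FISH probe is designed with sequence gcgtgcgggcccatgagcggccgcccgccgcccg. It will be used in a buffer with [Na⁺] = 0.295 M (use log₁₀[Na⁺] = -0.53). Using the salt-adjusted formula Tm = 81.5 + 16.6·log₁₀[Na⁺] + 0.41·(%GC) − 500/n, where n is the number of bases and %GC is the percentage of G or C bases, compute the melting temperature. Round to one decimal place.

94.2°C

Length n = 34. Scanning the sequence gives C=16, A=2, G=14, T=2.
G+C = 30, so %GC = 30/34 × 100 = 88.235%
Salt term: 16.6 × (-0.53) = -8.798
GC term: 0.41 × 88.235 = 36.176; length term: −500/34 = −14.706
Tm = 81.5 + (-8.798) + 36.176 − 14.706 = 94.172 → 94.2°C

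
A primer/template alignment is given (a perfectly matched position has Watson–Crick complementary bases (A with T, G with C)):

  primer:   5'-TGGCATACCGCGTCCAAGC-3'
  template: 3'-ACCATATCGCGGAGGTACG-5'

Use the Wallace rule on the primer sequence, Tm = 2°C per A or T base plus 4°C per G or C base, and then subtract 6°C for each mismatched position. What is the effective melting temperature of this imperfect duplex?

38°C

Primer base counts: A=4, T=3, G=5, C=7 → A+T=7, G+C=12
Perfect-match Tm = 2(7) + 4(12) = 14 + 48 = 62°C
Mismatches (positions where the bases are not complementary): 4 (at positions 4, 8, 12, 17)
Effective Tm = 62 − 4×6 = 62 − 24 = 38°C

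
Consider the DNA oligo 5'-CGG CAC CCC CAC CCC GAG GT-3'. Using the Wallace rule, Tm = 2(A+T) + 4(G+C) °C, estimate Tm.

72°C

C=11, A=3, T=1, G=5
A+T = 4, G+C = 16
Tm = 2(4) + 4(16) = 8 + 64 = 72°C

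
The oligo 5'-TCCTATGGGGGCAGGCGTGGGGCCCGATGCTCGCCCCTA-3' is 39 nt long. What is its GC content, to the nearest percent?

72%

C=13, T=7, G=15, A=4
G+C = 15 + 13 = 28 out of 39 bases
%GC = 28/39 × 100 = 71.79% ≈ 72%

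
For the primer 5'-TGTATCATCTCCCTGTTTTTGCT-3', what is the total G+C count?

Counting bases: C=6, A=2, G=3, T=12
Total G or C: 3 + 6 = 9

9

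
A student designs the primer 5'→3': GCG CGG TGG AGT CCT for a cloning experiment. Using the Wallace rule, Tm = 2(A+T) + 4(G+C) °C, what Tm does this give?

A=1, T=3, G=7, C=4
So N_AT = 4 and N_GC = 11.
Tm = 4·11 + 2·4 = 44 + 8 = 52°C

52°C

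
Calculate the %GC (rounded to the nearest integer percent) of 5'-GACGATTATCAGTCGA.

Scanning the sequence gives T=4, A=5, G=4, C=3.
G+C = 4 + 3 = 7 out of 16 bases
%GC = 7/16 × 100 = 43.75% ≈ 44%

44%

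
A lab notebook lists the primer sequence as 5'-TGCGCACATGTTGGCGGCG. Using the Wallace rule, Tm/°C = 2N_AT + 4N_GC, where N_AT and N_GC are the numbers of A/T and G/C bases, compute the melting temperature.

64°C

A=2, T=4, C=5, G=8
So N_AT = 6 and N_GC = 13.
Tm = 2×6 + 4×13 = 64°C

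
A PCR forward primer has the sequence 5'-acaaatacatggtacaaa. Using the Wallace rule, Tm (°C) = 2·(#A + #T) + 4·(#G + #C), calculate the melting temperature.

Scanning the sequence gives G=2, A=10, C=3, T=3.
A+T = 13, G+C = 5
Tm = 2(13) + 4(5) = 26 + 20 = 46°C

46°C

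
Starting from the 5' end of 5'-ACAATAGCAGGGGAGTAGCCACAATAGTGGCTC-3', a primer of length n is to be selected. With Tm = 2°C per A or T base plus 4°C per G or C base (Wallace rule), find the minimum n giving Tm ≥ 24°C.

First 8 bases: ACAATAGC → Tm = 22°C (< 24°C)
First 9 bases: ACAATAGCA → Tm = 24°C (≥ 24°C)
Each additional base adds 2°C (A/T) or 4°C (G/C), so Tm is non-decreasing in n; n = 9 is the first length to reach 24°C.

n = 9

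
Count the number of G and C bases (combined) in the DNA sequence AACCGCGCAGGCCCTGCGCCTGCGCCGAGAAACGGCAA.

27

A=9, G=12, T=2, C=15
G+C = 12 + 15 = 27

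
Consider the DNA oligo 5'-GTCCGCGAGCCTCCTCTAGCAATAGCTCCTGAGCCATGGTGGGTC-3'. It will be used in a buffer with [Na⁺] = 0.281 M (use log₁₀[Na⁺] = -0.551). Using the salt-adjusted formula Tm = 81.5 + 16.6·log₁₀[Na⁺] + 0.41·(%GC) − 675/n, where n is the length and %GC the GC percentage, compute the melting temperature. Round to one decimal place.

Length n = 45. G=13, T=10, A=7, C=15
G+C = 28, so %GC = 28/45 × 100 = 62.222%
Salt term: 16.6 × (-0.551) = -9.147
GC term: 0.41 × 62.222 = 25.511; length term: −675/45 = −15
Tm = 81.5 + (-9.147) + 25.511 − 15 = 82.864 → 82.9°C

82.9°C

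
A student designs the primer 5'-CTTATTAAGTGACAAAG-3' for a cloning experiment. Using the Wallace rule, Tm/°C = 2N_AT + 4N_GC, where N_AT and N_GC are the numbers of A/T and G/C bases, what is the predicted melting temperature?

Base counts: T=5, C=2, A=7, G=3
AT pairs contribute 12, GC pairs contribute 5.
Tm = 2(12) + 4(5) = 24 + 20 = 44°C

44°C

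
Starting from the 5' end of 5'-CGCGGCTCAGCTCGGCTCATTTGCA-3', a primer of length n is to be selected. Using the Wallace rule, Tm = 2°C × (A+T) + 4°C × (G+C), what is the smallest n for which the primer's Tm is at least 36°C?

First 9 bases: CGCGGCTCA → Tm = 32°C (< 36°C)
First 10 bases: CGCGGCTCAG → Tm = 36°C (≥ 36°C)
Each additional base adds 2°C (A/T) or 4°C (G/C), so Tm is non-decreasing in n; n = 10 is the first length to reach 36°C.

n = 10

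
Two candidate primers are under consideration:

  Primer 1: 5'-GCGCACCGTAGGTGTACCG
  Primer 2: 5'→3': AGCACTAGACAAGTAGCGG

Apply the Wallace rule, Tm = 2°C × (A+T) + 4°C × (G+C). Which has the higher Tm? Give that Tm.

Primer 1, 64°C

Primer 1: A+T=6, G+C=13 → Tm = 2(6)+4(13) = 64°C
Primer 2: A+T=9, G+C=10 → Tm = 2(9)+4(10) = 58°C
64°C vs 58°C → primer 1 is higher.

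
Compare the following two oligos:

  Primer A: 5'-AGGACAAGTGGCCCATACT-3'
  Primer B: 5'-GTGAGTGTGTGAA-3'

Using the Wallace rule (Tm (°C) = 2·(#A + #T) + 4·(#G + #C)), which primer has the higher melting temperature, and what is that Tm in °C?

Primer A: A+T=9, G+C=10 → Tm = 2(9)+4(10) = 58°C
Primer B: A+T=7, G+C=6 → Tm = 2(7)+4(6) = 38°C
58°C vs 38°C → primer A is higher.

Primer A, 58°C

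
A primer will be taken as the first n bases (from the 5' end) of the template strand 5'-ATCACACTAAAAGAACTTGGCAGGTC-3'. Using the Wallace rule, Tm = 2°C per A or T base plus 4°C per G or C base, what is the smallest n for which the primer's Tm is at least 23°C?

First 8 bases: ATCACACT → Tm = 22°C (< 23°C)
First 9 bases: ATCACACTA → Tm = 24°C (≥ 23°C)
Since every base adds ≥2°C, Tm only increases with n, so the threshold is first crossed at n = 9.

n = 9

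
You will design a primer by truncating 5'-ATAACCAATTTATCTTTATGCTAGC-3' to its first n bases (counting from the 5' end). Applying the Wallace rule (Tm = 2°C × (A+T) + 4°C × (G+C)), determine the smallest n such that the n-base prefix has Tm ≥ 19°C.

n = 8

First 7 bases: ATAACCA → Tm = 18°C (< 19°C)
First 8 bases: ATAACCAA → Tm = 20°C (≥ 19°C)
Each additional base adds 2°C (A/T) or 4°C (G/C), so Tm is non-decreasing in n; n = 8 is the first length to reach 19°C.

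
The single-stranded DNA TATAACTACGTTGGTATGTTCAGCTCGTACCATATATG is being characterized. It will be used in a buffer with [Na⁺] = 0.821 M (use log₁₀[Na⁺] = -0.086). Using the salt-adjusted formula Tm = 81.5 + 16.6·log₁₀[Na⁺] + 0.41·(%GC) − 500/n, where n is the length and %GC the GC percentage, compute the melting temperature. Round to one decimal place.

Length n = 38. Base counts: G=7, T=14, C=7, A=10
G+C = 14, so %GC = 14/38 × 100 = 36.842%
Salt term: 16.6 × (-0.086) = -1.428
GC term: 0.41 × 36.842 = 15.105; length term: −500/38 = −13.158
Tm = 81.5 + (-1.428) + 15.105 − 13.158 = 82.019 → 82.0°C

82.0°C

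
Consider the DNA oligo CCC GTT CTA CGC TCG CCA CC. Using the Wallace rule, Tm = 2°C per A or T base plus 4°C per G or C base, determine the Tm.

68°C

C=11, A=2, G=3, T=4
AT pairs contribute 6, GC pairs contribute 14.
Tm = 4·14 + 2·6 = 56 + 12 = 68°C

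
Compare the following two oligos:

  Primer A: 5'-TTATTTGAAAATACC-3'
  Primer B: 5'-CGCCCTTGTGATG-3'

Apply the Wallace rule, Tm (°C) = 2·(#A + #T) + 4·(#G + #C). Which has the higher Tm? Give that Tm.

Primer B, 42°C

Primer A: A+T=12, G+C=3 → Tm = 2(12)+4(3) = 36°C
Primer B: A+T=5, G+C=8 → Tm = 2(5)+4(8) = 42°C
36°C vs 42°C → primer B is higher.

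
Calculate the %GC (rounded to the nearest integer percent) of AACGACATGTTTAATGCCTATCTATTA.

Base counts: C=5, A=9, G=3, T=10
G+C = 3 + 5 = 8 out of 27 bases
%GC = 8/27 × 100 = 29.63% ≈ 30%

30%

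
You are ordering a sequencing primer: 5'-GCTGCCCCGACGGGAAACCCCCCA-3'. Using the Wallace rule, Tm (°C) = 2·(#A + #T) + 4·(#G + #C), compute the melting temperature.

84°C

Base counts: G=6, T=1, C=12, A=5
A+T = 6, G+C = 18
Tm = 2×6 + 4×18 = 84°C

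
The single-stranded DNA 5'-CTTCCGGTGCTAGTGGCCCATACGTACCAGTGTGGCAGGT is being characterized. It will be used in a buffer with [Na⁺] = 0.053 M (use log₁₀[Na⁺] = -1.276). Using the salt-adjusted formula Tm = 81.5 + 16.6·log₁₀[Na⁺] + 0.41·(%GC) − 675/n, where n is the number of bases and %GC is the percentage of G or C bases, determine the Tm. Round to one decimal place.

Length n = 40. G=13, C=11, T=10, A=6
G+C = 24, so %GC = 24/40 × 100 = 60%
Salt term: 16.6 × (-1.276) = -21.182
GC term: 0.41 × 60 = 24.6; length term: −675/40 = −16.875
Tm = 81.5 + (-21.182) + 24.6 − 16.875 = 68.043 → 68.0°C

68.0°C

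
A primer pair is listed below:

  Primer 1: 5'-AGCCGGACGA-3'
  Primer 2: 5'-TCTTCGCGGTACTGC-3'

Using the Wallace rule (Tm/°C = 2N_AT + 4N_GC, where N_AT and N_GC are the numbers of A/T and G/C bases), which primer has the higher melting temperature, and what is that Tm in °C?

Primer 1: A+T=3, G+C=7 → Tm = 2(3)+4(7) = 34°C
Primer 2: A+T=6, G+C=9 → Tm = 2(6)+4(9) = 48°C
34°C vs 48°C → primer 2 is higher.

Primer 2, 48°C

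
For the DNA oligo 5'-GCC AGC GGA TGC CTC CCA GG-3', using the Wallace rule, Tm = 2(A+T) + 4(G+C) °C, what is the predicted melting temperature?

Base counts: C=8, G=7, A=3, T=2
AT pairs contribute 5, GC pairs contribute 15.
Tm = 2(5) + 4(15) = 10 + 60 = 70°C

70°C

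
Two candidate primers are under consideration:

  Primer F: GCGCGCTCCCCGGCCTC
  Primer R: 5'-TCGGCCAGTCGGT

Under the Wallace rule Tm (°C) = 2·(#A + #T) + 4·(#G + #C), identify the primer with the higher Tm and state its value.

Primer F: A+T=2, G+C=15 → Tm = 2(2)+4(15) = 64°C
Primer R: A+T=4, G+C=9 → Tm = 2(4)+4(9) = 44°C
64°C vs 44°C → primer F is higher.

Primer F, 64°C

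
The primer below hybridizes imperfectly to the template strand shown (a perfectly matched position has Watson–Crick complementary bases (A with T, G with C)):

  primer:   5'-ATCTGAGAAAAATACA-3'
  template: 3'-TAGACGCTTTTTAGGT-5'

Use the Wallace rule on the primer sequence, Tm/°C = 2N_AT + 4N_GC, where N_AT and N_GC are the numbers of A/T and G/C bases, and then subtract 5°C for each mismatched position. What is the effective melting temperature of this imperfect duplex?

Primer base counts: A=9, T=3, G=2, C=2 → A+T=12, G+C=4
Perfect-match Tm = 2(12) + 4(4) = 24 + 16 = 40°C
Mismatches (positions where the bases are not complementary): 2 (at positions 6, 14)
Effective Tm = 40 − 2×5 = 40 − 10 = 30°C

30°C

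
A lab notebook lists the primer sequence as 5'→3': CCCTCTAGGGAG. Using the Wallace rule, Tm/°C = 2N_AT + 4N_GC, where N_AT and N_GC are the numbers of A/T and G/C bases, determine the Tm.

Counting bases: G=4, T=2, A=2, C=4
AT pairs contribute 4, GC pairs contribute 8.
Tm = 4·8 + 2·4 = 32 + 8 = 40°C

40°C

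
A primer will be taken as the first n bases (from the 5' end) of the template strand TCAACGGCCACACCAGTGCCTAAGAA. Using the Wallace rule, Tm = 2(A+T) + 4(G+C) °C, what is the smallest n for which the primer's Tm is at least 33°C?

First 10 bases: TCAACGGCCA → Tm = 32°C (< 33°C)
First 11 bases: TCAACGGCCAC → Tm = 36°C (≥ 33°C)
Since every base adds ≥2°C, Tm only increases with n, so the threshold is first crossed at n = 11.

n = 11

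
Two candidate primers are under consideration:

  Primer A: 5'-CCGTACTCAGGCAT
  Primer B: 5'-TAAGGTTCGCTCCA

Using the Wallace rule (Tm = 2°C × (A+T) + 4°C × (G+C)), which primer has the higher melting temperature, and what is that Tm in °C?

Primer A, 44°C

Primer A: A+T=6, G+C=8 → Tm = 2(6)+4(8) = 44°C
Primer B: A+T=7, G+C=7 → Tm = 2(7)+4(7) = 42°C
44°C vs 42°C → primer A is higher.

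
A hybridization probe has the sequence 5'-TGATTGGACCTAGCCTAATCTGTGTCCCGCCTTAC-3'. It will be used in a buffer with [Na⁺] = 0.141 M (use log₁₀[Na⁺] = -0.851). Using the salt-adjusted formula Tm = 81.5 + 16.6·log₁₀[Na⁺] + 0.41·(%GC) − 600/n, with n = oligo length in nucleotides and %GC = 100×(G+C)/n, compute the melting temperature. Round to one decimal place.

71.3°C

Length n = 35. Counting bases: T=11, C=11, A=6, G=7
G+C = 18, so %GC = 18/35 × 100 = 51.429%
Salt term: 16.6 × (-0.851) = -14.127
GC term: 0.41 × 51.429 = 21.086; length term: −600/35 = −17.143
Tm = 81.5 + (-14.127) + 21.086 − 17.143 = 71.316 → 71.3°C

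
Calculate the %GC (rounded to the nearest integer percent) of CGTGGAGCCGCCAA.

71%

T=1, A=3, C=5, G=5
G+C = 5 + 5 = 10 out of 14 bases
%GC = 10/14 × 100 = 71.43% ≈ 71%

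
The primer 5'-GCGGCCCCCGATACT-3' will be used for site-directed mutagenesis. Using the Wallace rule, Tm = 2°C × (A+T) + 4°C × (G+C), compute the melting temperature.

Base counts: A=2, G=4, T=2, C=7
A+T = 4, G+C = 11
Tm = 4·11 + 2·4 = 44 + 8 = 52°C

52°C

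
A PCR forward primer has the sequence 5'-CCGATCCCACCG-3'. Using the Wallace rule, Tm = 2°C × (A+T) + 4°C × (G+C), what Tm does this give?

42°C

Scanning the sequence gives A=2, C=7, T=1, G=2.
A+T = 3, G+C = 9
Tm = 2×3 + 4×9 = 42°C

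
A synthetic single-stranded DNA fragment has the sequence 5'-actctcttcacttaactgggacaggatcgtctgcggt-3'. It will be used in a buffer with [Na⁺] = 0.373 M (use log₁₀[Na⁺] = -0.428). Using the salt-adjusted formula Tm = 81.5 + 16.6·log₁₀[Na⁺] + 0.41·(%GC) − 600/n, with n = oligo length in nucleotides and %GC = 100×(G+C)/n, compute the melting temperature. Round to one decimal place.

Length n = 37. Scanning the sequence gives A=7, C=10, G=9, T=11.
G+C = 19, so %GC = 19/37 × 100 = 51.351%
Salt term: 16.6 × (-0.428) = -7.105
GC term: 0.41 × 51.351 = 21.054; length term: −600/37 = −16.216
Tm = 81.5 + (-7.105) + 21.054 − 16.216 = 79.233 → 79.2°C

79.2°C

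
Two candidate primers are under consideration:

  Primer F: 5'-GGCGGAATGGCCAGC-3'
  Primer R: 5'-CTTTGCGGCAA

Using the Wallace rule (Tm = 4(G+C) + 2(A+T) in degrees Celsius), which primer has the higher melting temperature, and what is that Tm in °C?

Primer F: A+T=4, G+C=11 → Tm = 2(4)+4(11) = 52°C
Primer R: A+T=5, G+C=6 → Tm = 2(5)+4(6) = 34°C
52°C vs 34°C → primer F is higher.

Primer F, 52°C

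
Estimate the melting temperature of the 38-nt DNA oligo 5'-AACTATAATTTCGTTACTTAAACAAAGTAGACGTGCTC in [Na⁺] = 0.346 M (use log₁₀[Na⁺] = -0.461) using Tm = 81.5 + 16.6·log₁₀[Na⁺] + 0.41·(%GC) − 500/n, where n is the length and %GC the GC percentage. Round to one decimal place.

73.6°C

Length n = 38. Scanning the sequence gives G=5, T=12, C=7, A=14.
G+C = 12, so %GC = 12/38 × 100 = 31.579%
Salt term: 16.6 × (-0.461) = -7.653
GC term: 0.41 × 31.579 = 12.947; length term: −500/38 = −13.158
Tm = 81.5 + (-7.653) + 12.947 − 13.158 = 73.636 → 73.6°C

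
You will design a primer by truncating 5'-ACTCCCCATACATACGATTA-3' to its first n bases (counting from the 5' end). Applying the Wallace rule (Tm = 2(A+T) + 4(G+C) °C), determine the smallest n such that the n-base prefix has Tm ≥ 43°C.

First 14 bases: ACTCCCCATACATA → Tm = 40°C (< 43°C)
First 15 bases: ACTCCCCATACATAC → Tm = 44°C (≥ 43°C)
Since every base adds ≥2°C, Tm only increases with n, so the threshold is first crossed at n = 15.

n = 15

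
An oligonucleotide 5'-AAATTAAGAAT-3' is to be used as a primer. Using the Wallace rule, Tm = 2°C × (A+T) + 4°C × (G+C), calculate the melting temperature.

24°C

Base counts: G=1, T=3, A=7, C=0
A+T = 10, G+C = 1
Tm = 2×10 + 4×1 = 24°C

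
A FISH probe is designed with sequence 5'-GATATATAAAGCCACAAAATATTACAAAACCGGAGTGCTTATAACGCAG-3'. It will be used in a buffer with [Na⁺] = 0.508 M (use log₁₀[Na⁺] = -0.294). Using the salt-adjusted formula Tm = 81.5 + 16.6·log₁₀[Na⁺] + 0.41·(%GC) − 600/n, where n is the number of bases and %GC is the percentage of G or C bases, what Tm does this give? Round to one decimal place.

Length n = 49. C=9, T=10, G=8, A=22
G+C = 17, so %GC = 17/49 × 100 = 34.694%
Salt term: 16.6 × (-0.294) = -4.88
GC term: 0.41 × 34.694 = 14.225; length term: −600/49 = −12.245
Tm = 81.5 + (-4.88) + 14.225 − 12.245 = 78.6 → 78.6°C

78.6°C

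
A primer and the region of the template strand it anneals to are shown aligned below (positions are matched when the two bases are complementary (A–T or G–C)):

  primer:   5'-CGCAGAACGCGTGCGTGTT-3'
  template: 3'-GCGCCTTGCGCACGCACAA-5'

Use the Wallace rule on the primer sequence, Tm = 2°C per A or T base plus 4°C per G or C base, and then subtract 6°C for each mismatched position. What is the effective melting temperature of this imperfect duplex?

56°C

Primer base counts: A=3, T=4, G=7, C=5 → A+T=7, G+C=12
Perfect-match Tm = 2(7) + 4(12) = 14 + 48 = 62°C
Mismatches (positions where the bases are not complementary): 1 (at position 4)
Effective Tm = 62 − 1×6 = 62 − 6 = 56°C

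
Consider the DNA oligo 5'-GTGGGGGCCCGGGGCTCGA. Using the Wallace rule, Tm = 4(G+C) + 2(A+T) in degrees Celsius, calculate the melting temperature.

70°C

Scanning the sequence gives C=5, A=1, T=2, G=11.
A+T = 3, G+C = 16
Tm = 4·16 + 2·3 = 64 + 6 = 70°C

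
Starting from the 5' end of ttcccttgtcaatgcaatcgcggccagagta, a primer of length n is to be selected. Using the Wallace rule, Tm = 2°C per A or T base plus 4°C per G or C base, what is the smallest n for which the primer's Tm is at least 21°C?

First 7 bases: TTCCCTT → Tm = 20°C (< 21°C)
First 8 bases: TTCCCTTG → Tm = 24°C (≥ 21°C)
Each additional base adds 2°C (A/T) or 4°C (G/C), so Tm is non-decreasing in n; n = 8 is the first length to reach 21°C.

n = 8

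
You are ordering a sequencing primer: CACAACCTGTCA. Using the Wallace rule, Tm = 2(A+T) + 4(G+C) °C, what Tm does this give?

36°C

Base counts: T=2, A=4, C=5, G=1
AT pairs contribute 6, GC pairs contribute 6.
Tm = 2×6 + 4×6 = 36°C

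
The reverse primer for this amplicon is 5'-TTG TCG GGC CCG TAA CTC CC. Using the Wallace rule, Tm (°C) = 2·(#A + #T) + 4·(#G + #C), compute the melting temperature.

66°C

Scanning the sequence gives A=2, T=5, G=5, C=8.
A+T = 7, G+C = 13
Tm = 2×7 + 4×13 = 66°C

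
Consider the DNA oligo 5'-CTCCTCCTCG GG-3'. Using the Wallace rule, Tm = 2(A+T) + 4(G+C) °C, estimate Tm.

Scanning the sequence gives C=6, A=0, G=3, T=3.
AT pairs contribute 3, GC pairs contribute 9.
Tm = 4·9 + 2·3 = 36 + 6 = 42°C

42°C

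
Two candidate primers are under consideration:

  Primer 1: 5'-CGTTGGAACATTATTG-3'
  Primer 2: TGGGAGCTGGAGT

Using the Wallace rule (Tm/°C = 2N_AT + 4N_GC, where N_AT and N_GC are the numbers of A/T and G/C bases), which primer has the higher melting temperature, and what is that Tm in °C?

Primer 1, 44°C

Primer 1: A+T=10, G+C=6 → Tm = 2(10)+4(6) = 44°C
Primer 2: A+T=5, G+C=8 → Tm = 2(5)+4(8) = 42°C
44°C vs 42°C → primer 1 is higher.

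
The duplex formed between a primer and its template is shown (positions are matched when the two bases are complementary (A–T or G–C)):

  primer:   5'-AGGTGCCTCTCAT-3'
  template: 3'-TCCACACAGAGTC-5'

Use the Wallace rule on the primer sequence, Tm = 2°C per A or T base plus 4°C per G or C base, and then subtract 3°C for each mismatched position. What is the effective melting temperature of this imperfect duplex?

Primer base counts: A=2, T=4, G=3, C=4 → A+T=6, G+C=7
Perfect-match Tm = 2(6) + 4(7) = 12 + 28 = 40°C
Mismatches (positions where the bases are not complementary): 3 (at positions 6, 7, 13)
Effective Tm = 40 − 3×3 = 40 − 9 = 31°C

31°C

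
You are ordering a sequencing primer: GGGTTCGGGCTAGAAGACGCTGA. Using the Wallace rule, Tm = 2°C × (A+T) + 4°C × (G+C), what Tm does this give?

Base counts: G=10, A=5, C=4, T=4
AT pairs contribute 9, GC pairs contribute 14.
Tm = 4·14 + 2·9 = 56 + 18 = 74°C

74°C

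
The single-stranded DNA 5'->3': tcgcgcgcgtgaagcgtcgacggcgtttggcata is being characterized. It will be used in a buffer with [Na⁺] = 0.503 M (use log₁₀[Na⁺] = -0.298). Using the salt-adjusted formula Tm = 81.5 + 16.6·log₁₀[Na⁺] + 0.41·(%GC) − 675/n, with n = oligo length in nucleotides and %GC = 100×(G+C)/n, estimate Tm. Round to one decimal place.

Length n = 34. T=7, G=13, A=5, C=9
G+C = 22, so %GC = 22/34 × 100 = 64.706%
Salt term: 16.6 × (-0.298) = -4.947
GC term: 0.41 × 64.706 = 26.529; length term: −675/34 = −19.853
Tm = 81.5 + (-4.947) + 26.529 − 19.853 = 83.229 → 83.2°C

83.2°C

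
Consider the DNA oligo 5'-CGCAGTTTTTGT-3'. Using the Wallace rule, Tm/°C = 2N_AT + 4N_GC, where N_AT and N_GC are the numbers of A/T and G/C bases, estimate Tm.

34°C

Scanning the sequence gives C=2, G=3, T=6, A=1.
A+T = 7, G+C = 5
Tm = 2(7) + 4(5) = 14 + 20 = 34°C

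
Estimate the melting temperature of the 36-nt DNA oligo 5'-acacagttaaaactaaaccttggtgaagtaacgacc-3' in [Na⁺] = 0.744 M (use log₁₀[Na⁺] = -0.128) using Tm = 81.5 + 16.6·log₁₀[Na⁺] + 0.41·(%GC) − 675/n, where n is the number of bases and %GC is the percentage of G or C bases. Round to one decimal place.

76.6°C

Length n = 36. Base counts: A=15, G=6, T=7, C=8
G+C = 14, so %GC = 14/36 × 100 = 38.889%
Salt term: 16.6 × (-0.128) = -2.125
GC term: 0.41 × 38.889 = 15.944; length term: −675/36 = −18.75
Tm = 81.5 + (-2.125) + 15.944 − 18.75 = 76.569 → 76.6°C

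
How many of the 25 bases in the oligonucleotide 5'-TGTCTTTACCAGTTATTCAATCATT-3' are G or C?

Counting bases: T=12, C=5, A=6, G=2
Total G or C: 2 + 5 = 7

7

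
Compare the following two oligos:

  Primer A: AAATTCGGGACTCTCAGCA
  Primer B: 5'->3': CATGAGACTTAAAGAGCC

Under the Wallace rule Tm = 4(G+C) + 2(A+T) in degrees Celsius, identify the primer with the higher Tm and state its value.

Primer A: A+T=10, G+C=9 → Tm = 2(10)+4(9) = 56°C
Primer B: A+T=10, G+C=8 → Tm = 2(10)+4(8) = 52°C
56°C vs 52°C → primer A is higher.

Primer A, 56°C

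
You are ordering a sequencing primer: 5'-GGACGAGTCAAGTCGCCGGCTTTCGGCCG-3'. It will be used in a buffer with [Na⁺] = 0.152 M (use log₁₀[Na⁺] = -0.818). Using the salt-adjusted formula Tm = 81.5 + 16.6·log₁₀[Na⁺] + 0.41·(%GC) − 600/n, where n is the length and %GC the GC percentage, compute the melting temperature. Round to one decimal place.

75.5°C

Length n = 29. T=5, A=4, C=9, G=11
G+C = 20, so %GC = 20/29 × 100 = 68.966%
Salt term: 16.6 × (-0.818) = -13.579
GC term: 0.41 × 68.966 = 28.276; length term: −600/29 = −20.69
Tm = 81.5 + (-13.579) + 28.276 − 20.69 = 75.507 → 75.5°C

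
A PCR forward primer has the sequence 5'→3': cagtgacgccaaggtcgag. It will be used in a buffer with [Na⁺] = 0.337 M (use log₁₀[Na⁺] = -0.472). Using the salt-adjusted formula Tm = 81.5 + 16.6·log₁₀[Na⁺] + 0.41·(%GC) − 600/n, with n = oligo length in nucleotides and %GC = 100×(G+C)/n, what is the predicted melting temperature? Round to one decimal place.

68.0°C

Length n = 19. Scanning the sequence gives T=2, A=5, C=5, G=7.
G+C = 12, so %GC = 12/19 × 100 = 63.158%
Salt term: 16.6 × (-0.472) = -7.835
GC term: 0.41 × 63.158 = 25.895; length term: −600/19 = −31.579
Tm = 81.5 + (-7.835) + 25.895 − 31.579 = 67.981 → 68.0°C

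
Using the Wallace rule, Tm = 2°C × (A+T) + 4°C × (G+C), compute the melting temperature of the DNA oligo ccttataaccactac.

42°C

Scanning the sequence gives T=4, G=0, C=6, A=5.
AT pairs contribute 9, GC pairs contribute 6.
Tm = 2×9 + 4×6 = 42°C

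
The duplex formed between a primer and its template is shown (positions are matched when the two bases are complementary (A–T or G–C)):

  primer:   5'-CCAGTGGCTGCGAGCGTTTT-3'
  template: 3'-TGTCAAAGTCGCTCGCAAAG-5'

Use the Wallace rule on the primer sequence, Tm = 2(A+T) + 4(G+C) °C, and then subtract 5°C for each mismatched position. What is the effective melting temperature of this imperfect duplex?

Primer base counts: A=2, T=6, G=7, C=5 → A+T=8, G+C=12
Perfect-match Tm = 2(8) + 4(12) = 16 + 48 = 64°C
Mismatches (positions where the bases are not complementary): 5 (at positions 1, 6, 7, 9, 20)
Effective Tm = 64 − 5×5 = 64 − 25 = 39°C

39°C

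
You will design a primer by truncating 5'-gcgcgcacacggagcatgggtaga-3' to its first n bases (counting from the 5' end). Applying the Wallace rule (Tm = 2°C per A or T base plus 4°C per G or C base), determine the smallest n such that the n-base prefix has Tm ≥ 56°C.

n = 16

First 15 bases: GCGCGCACACGGAGC → Tm = 54°C (< 56°C)
First 16 bases: GCGCGCACACGGAGCA → Tm = 56°C (≥ 56°C)
Each additional base adds 2°C (A/T) or 4°C (G/C), so Tm is non-decreasing in n; n = 16 is the first length to reach 56°C.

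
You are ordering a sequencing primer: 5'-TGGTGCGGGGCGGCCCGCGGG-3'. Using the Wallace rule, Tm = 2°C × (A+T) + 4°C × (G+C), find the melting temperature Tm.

A=0, C=6, G=13, T=2
AT pairs contribute 2, GC pairs contribute 19.
Tm = 4·19 + 2·2 = 76 + 4 = 80°C

80°C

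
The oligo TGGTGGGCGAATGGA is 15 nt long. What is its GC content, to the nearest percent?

60%

T=3, G=8, A=3, C=1
G+C = 8 + 1 = 9 out of 15 bases
%GC = 9/15 × 100 = 60% ≈ 60%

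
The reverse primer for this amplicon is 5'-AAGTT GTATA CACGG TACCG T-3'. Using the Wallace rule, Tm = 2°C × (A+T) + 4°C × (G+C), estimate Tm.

60°C

T=6, C=4, A=6, G=5
So N_AT = 12 and N_GC = 9.
Tm = 2(12) + 4(9) = 24 + 36 = 60°C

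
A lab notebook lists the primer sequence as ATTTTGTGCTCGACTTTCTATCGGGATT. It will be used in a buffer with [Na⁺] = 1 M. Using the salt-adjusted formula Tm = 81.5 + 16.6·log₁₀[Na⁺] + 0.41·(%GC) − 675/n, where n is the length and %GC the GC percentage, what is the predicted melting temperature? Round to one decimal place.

Length n = 28. Base counts: T=13, G=6, C=5, A=4
G+C = 11, so %GC = 11/28 × 100 = 39.286%
Salt term: 16.6 × (0) = 0
GC term: 0.41 × 39.286 = 16.107; length term: −675/28 = −24.107
Tm = 81.5 + (0) + 16.107 − 24.107 = 73.5 → 73.5°C

73.5°C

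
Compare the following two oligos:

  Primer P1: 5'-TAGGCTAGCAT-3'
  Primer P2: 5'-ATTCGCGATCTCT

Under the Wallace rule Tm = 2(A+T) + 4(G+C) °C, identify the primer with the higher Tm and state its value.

Primer P2, 38°C

Primer P1: A+T=6, G+C=5 → Tm = 2(6)+4(5) = 32°C
Primer P2: A+T=7, G+C=6 → Tm = 2(7)+4(6) = 38°C
32°C vs 38°C → primer P2 is higher.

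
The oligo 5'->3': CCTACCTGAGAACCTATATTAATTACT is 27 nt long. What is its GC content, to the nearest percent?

Base counts: G=2, C=7, T=9, A=9
G+C = 2 + 7 = 9 out of 27 bases
%GC = 9/27 × 100 = 33.33% ≈ 33%

33%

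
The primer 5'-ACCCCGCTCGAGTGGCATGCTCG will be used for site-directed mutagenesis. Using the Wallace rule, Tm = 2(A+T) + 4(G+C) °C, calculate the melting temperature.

78°C

Base counts: C=9, T=4, G=7, A=3
AT pairs contribute 7, GC pairs contribute 16.
Tm = 4·16 + 2·7 = 64 + 14 = 78°C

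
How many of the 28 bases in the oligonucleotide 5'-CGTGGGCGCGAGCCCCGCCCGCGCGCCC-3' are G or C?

T=1, G=11, A=1, C=15
Total G or C: 11 + 15 = 26

26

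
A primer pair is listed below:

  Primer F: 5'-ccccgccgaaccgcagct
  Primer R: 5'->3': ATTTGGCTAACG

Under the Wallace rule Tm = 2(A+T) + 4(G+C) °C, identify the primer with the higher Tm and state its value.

Primer F: A+T=4, G+C=14 → Tm = 2(4)+4(14) = 64°C
Primer R: A+T=7, G+C=5 → Tm = 2(7)+4(5) = 34°C
64°C vs 34°C → primer F is higher.

Primer F, 64°C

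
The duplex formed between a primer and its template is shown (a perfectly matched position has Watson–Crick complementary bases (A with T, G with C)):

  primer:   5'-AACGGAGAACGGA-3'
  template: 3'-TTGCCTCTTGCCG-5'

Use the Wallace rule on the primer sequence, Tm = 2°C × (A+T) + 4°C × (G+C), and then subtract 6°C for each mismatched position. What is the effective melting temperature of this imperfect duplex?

34°C

Primer base counts: A=6, T=0, G=5, C=2 → A+T=6, G+C=7
Perfect-match Tm = 2(6) + 4(7) = 12 + 28 = 40°C
Mismatches (positions where the bases are not complementary): 1 (at position 13)
Effective Tm = 40 − 1×6 = 40 − 6 = 34°C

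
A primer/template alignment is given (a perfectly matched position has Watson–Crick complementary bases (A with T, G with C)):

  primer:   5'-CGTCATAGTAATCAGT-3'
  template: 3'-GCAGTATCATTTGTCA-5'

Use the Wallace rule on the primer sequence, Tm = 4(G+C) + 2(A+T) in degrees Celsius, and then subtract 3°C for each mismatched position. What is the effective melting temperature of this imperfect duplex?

41°C

Primer base counts: A=5, T=5, G=3, C=3 → A+T=10, G+C=6
Perfect-match Tm = 2(10) + 4(6) = 20 + 24 = 44°C
Mismatches (positions where the bases are not complementary): 1 (at position 12)
Effective Tm = 44 − 1×3 = 44 − 3 = 41°C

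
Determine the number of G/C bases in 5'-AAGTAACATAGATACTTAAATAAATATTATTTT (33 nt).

A=16, C=2, G=2, T=13
Total G or C: 2 + 2 = 4

4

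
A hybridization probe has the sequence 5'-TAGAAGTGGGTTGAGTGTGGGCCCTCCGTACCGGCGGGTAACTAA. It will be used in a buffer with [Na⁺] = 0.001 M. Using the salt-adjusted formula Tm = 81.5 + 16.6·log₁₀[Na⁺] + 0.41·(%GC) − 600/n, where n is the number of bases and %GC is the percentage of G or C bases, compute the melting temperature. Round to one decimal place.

Length n = 45. Base counts: C=9, A=9, T=10, G=17
G+C = 26, so %GC = 26/45 × 100 = 57.778%
Salt term: 16.6 × (-3) = -49.8
GC term: 0.41 × 57.778 = 23.689; length term: −600/45 = −13.333
Tm = 81.5 + (-49.8) + 23.689 − 13.333 = 42.056 → 42.1°C

42.1°C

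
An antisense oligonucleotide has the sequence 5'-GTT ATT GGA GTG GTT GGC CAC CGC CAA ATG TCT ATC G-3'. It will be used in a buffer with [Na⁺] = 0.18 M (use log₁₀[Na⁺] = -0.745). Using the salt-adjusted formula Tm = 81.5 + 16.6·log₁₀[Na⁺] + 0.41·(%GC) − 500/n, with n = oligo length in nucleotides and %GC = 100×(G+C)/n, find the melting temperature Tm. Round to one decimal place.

76.7°C

Length n = 37. Base counts: A=7, T=11, G=11, C=8
G+C = 19, so %GC = 19/37 × 100 = 51.351%
Salt term: 16.6 × (-0.745) = -12.367
GC term: 0.41 × 51.351 = 21.054; length term: −500/37 = −13.514
Tm = 81.5 + (-12.367) + 21.054 − 13.514 = 76.673 → 76.7°C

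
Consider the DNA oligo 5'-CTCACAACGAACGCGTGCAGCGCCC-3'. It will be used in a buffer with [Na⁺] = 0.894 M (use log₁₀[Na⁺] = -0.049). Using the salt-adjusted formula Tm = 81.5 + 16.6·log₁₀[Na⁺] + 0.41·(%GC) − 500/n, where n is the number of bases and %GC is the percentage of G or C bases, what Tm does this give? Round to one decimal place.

88.6°C

Length n = 25. T=2, C=11, A=6, G=6
G+C = 17, so %GC = 17/25 × 100 = 68%
Salt term: 16.6 × (-0.049) = -0.813
GC term: 0.41 × 68 = 27.88; length term: −500/25 = −20
Tm = 81.5 + (-0.813) + 27.88 − 20 = 88.567 → 88.6°C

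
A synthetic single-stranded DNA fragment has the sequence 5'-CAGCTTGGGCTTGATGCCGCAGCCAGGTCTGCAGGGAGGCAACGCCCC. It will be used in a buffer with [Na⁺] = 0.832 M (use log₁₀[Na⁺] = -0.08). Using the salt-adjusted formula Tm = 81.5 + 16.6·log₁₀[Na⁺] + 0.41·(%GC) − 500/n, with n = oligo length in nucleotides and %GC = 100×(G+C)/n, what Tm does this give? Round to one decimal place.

97.9°C

Length n = 48. Base counts: G=17, T=7, C=16, A=8
G+C = 33, so %GC = 33/48 × 100 = 68.75%
Salt term: 16.6 × (-0.08) = -1.328
GC term: 0.41 × 68.75 = 28.188; length term: −500/48 = −10.417
Tm = 81.5 + (-1.328) + 28.188 − 10.417 = 97.943 → 97.9°C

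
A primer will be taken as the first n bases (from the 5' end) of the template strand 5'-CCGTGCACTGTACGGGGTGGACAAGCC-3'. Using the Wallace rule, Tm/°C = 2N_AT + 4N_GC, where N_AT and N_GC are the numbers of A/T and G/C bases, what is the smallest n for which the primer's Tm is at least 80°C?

First 24 bases: CCGTGCACTGTACGGGGTGGACAA → Tm = 78°C (< 80°C)
First 25 bases: CCGTGCACTGTACGGGGTGGACAAG → Tm = 82°C (≥ 80°C)
Since every base adds ≥2°C, Tm only increases with n, so the threshold is first crossed at n = 25.

n = 25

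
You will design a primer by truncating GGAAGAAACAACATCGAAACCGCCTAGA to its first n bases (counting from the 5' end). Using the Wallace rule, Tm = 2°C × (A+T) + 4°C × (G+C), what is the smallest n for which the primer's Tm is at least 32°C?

n = 12

First 11 bases: GGAAGAAACAA → Tm = 30°C (< 32°C)
First 12 bases: GGAAGAAACAAC → Tm = 34°C (≥ 32°C)
Each additional base adds 2°C (A/T) or 4°C (G/C), so Tm is non-decreasing in n; n = 12 is the first length to reach 32°C.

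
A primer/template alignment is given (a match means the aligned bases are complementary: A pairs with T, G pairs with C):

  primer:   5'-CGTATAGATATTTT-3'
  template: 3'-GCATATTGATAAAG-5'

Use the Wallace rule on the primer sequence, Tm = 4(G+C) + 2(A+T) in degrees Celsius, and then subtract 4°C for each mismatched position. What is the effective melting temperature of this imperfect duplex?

22°C

Primer base counts: A=4, T=7, G=2, C=1 → A+T=11, G+C=3
Perfect-match Tm = 2(11) + 4(3) = 22 + 12 = 34°C
Mismatches (positions where the bases are not complementary): 3 (at positions 7, 8, 14)
Effective Tm = 34 − 3×4 = 34 − 12 = 22°C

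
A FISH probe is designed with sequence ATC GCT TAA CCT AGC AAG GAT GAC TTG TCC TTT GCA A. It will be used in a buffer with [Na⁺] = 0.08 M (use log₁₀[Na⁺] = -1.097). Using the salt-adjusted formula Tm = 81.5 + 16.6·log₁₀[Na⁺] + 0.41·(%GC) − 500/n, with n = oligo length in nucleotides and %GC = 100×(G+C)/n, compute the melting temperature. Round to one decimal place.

67.5°C

Length n = 37. Counting bases: T=11, A=10, G=7, C=9
G+C = 16, so %GC = 16/37 × 100 = 43.243%
Salt term: 16.6 × (-1.097) = -18.21
GC term: 0.41 × 43.243 = 17.73; length term: −500/37 = −13.514
Tm = 81.5 + (-18.21) + 17.73 − 13.514 = 67.506 → 67.5°C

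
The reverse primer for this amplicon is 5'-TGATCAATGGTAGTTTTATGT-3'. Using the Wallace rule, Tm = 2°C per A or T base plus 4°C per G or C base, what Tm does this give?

A=5, C=1, G=5, T=10
So N_AT = 15 and N_GC = 6.
Tm = 2×15 + 4×6 = 54°C

54°C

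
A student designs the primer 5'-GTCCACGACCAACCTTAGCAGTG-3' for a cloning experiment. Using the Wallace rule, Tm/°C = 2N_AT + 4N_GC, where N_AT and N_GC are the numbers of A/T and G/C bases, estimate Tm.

Counting bases: T=4, G=5, C=8, A=6
A+T = 10, G+C = 13
Tm = 4·13 + 2·10 = 52 + 20 = 72°C

72°C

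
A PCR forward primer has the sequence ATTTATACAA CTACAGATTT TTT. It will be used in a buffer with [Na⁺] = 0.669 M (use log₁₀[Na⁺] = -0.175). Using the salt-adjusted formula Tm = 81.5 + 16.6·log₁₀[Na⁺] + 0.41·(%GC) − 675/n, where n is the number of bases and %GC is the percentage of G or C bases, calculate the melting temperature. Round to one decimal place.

Length n = 23. A=8, T=11, G=1, C=3
G+C = 4, so %GC = 4/23 × 100 = 17.391%
Salt term: 16.6 × (-0.175) = -2.905
GC term: 0.41 × 17.391 = 7.13; length term: −675/23 = −29.348
Tm = 81.5 + (-2.905) + 7.13 − 29.348 = 56.377 → 56.4°C

56.4°C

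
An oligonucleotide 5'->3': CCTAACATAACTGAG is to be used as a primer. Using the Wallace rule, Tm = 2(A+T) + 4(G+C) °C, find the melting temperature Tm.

Scanning the sequence gives T=3, C=4, G=2, A=6.
A+T = 9, G+C = 6
Tm = 2(9) + 4(6) = 18 + 24 = 42°C

42°C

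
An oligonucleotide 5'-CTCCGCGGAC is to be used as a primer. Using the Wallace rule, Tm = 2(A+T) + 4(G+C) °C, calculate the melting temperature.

C=5, T=1, A=1, G=3
A+T = 2, G+C = 8
Tm = 4·8 + 2·2 = 32 + 4 = 36°C

36°C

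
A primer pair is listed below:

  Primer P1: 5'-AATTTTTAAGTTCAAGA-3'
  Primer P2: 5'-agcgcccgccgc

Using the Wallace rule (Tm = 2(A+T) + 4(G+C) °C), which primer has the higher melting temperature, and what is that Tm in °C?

Primer P2, 46°C

Primer P1: A+T=14, G+C=3 → Tm = 2(14)+4(3) = 40°C
Primer P2: A+T=1, G+C=11 → Tm = 2(1)+4(11) = 46°C
40°C vs 46°C → primer P2 is higher.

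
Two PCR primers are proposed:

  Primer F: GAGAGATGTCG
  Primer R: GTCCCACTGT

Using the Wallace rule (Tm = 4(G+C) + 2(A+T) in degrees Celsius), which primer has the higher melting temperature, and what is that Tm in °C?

Primer F, 34°C

Primer F: A+T=5, G+C=6 → Tm = 2(5)+4(6) = 34°C
Primer R: A+T=4, G+C=6 → Tm = 2(4)+4(6) = 32°C
34°C vs 32°C → primer F is higher.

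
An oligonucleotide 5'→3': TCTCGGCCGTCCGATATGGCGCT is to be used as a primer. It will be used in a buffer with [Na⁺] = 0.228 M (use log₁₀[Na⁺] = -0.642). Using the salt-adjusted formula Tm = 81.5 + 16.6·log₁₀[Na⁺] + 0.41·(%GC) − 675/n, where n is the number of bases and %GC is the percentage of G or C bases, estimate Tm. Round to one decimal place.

68.2°C

Length n = 23. G=7, C=8, A=2, T=6
G+C = 15, so %GC = 15/23 × 100 = 65.217%
Salt term: 16.6 × (-0.642) = -10.657
GC term: 0.41 × 65.217 = 26.739; length term: −675/23 = −29.348
Tm = 81.5 + (-10.657) + 26.739 − 29.348 = 68.234 → 68.2°C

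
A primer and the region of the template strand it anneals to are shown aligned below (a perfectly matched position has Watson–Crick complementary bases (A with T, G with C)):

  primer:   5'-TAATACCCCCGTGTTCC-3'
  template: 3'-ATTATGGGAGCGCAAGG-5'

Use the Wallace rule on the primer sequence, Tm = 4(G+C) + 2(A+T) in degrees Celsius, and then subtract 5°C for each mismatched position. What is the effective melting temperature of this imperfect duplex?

Primer base counts: A=3, T=5, G=2, C=7 → A+T=8, G+C=9
Perfect-match Tm = 2(8) + 4(9) = 16 + 36 = 52°C
Mismatches (positions where the bases are not complementary): 2 (at positions 9, 12)
Effective Tm = 52 − 2×5 = 52 − 10 = 42°C

42°C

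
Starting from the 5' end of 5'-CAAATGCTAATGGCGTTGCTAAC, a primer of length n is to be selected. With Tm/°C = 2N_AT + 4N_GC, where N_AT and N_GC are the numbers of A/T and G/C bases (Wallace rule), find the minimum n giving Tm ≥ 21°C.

First 7 bases: CAAATGC → Tm = 20°C (< 21°C)
First 8 bases: CAAATGCT → Tm = 22°C (≥ 21°C)
Since every base adds ≥2°C, Tm only increases with n, so the threshold is first crossed at n = 8.

n = 8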